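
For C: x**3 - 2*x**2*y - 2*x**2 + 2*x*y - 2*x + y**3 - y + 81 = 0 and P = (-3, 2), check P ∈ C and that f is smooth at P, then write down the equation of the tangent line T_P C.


Tangent line at P: 65*x - 13*y + 221 = 0.

Step 1: f(-3, 2) = 0, so P lies on C.
Step 2: partial derivatives
  f_x(x, y) = 3*x**2 - 4*x*y - 4*x + 2*y - 2, f_y(x, y) = -2*x**2 + 2*x + 3*y**2 - 1.
  f_x(P) = 65, f_y(P) = -13 (gradient nonzero, so P is smooth).
Step 3: tangent line at P: 65·(x − -3) + -13·(y − 2) = 0.
Expanding: 65*x - 13*y + 221 = 0.


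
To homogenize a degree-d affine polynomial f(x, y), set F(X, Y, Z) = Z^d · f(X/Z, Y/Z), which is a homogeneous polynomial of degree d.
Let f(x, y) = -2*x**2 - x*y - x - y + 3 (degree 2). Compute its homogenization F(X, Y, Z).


F(X, Y, Z) = -2*X**2 - X*Y - X*Z - Y*Z + 3*Z**2

deg(f) = 2.
Substitute x = X/Z, y = Y/Z into f, then multiply by Z^2.
  monomial -2·x^2·y^0 ↦ -2·X^2·Y^0·Z^0.
  monomial -1·x^1·y^1 ↦ -1·X^1·Y^1·Z^0.
  monomial -1·x^1·y^0 ↦ -1·X^1·Y^0·Z^1.
  monomial -1·x^0·y^1 ↦ -1·X^0·Y^1·Z^1.
  monomial 3·x^0·y^0 ↦ 3·X^0·Y^0·Z^2.
Collecting: F(X, Y, Z) = -2*X**2 - X*Y - X*Z - Y*Z + 3*Z**2.


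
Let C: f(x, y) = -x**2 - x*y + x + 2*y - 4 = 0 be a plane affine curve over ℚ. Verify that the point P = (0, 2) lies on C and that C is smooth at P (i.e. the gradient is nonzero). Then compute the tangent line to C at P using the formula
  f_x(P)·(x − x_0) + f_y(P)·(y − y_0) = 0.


Tangent line at P: -x + 2*y - 4 = 0.

Step 1: f(0, 2) = 0, so P lies on C.
Step 2: partial derivatives
  f_x(x, y) = -2*x - y + 1, f_y(x, y) = 2 - x.
  f_x(P) = -1, f_y(P) = 2 (gradient nonzero, so P is smooth).
Step 3: tangent line at P: -1·(x − 0) + 2·(y − 2) = 0.
Expanding: -x + 2*y - 4 = 0.


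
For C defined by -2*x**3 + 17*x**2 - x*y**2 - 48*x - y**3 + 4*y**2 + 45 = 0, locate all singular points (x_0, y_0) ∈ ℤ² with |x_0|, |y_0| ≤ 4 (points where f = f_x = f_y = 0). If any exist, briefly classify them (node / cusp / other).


Singular points: {(3, 0)}; classification: node.

Compute partial derivatives:
  f_x = -6*x**2 + 34*x - y**2 - 48.
  f_y = -2*x*y - 3*y**2 + 8*y.
Scan x_0 ∈ {−4, ..., 4}. For each x_0, f_y(x_0, y) is a polynomial in y; find its integer roots y ∈ {−4, ..., 4}, then test f_x and f at those candidates.
  x = -4: f_y(-4, y) = -3*y**2 + 16*y; vanishes at y ∈ {0}. (-4, 0): f_x = -280 ≠ 0.
  x = -3: f_y(-3, y) = -3*y**2 + 14*y; vanishes at y ∈ {0}. (-3, 0): f_x = -204 ≠ 0.
  x = -2: f_y(-2, y) = -3*y**2 + 12*y; vanishes at y ∈ {0, 4}. (-2, 0): f_x = -140 ≠ 0; (-2, 4): f_x = -156 ≠ 0.
  x = -1: f_y(-1, y) = -3*y**2 + 10*y; vanishes at y ∈ {0}. (-1, 0): f_x = -88 ≠ 0.
  x = 0: f_y(0, y) = -3*y**2 + 8*y; vanishes at y ∈ {0}. (0, 0): f_x = -48 ≠ 0.
  x = 1: f_y(1, y) = -3*y**2 + 6*y; vanishes at y ∈ {0, 2}. (1, 0): f_x = -20 ≠ 0; (1, 2): f_x = -24 ≠ 0.
  x = 2: f_y(2, y) = -3*y**2 + 4*y; vanishes at y ∈ {0}. (2, 0): f_x = -4 ≠ 0.
  x = 3: f_y(3, y) = -3*y**2 + 2*y; vanishes at y ∈ {0}. (3, 0): f_x = 0, f = 0 — SINGULAR.
  x = 4: f_y(4, y) = -3*y**2; vanishes at y ∈ {0}. (4, 0): f_x = -8 ≠ 0.
Only singular point on the grid: (3, 0).
Classify: substitute x = 3 + u, y = 0 + v and expand: f = -2*u**3 - u**2 - u*v**2 - v**3 + v**2.
No constant or linear terms (consistent with a singular point). Quadratic part: -u**2 + v**2. Cubic part: -2*u**3 - u*v**2 - v**3.
The quadratic part v**2 - u**2 = (v − u)(v + u) splits into two distinct linear factors, so there are two distinct tangent lines y − 0 = ±(x − 3) — this is a node (ordinary double point).
Classification: node.


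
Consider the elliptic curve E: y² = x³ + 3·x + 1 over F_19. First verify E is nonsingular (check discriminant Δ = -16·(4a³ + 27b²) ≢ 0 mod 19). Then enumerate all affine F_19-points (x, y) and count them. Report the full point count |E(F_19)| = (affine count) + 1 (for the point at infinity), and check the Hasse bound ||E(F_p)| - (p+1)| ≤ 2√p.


Affine points = {(0, 1), (0, 18), (1, 9), (1, 10), (4, 1), (4, 18), (6, 8), (6, 11), (7, 2), (7, 17), (8, 9), (8, 10), (9, 4), (9, 15), (10, 9), (10, 10), (11, 4), (11, 15), (12, 6), (12, 13), (15, 1), (15, 18), (17, 5), (17, 14), (18, 4), (18, 15)}; affine count = 26; |E(F_19)| = 27.

Discriminant check: Δ ∝ 4a³ + 27b² = 4·3³ + 27·1² = 4·27 + 27·1 ≡ 2 (mod 19). Nonzero ⇒ E is nonsingular.
For each x ∈ F_19, compute rhs = x³ + 3·x + 1 mod 19, then count y ∈ F_19 with y² ≡ rhs.
  x = 0: rhs = 1, matching y values: 1, 18 (2 points).
  x = 1: rhs = 5, matching y values: 9, 10 (2 points).
  x = 2: rhs = 15, matching y values: none (0 points).
  x = 3: rhs = 18, matching y values: none (0 points).
  x = 4: rhs = 1, matching y values: 1, 18 (2 points).
  x = 5: rhs = 8, matching y values: none (0 points).
  x = 6: rhs = 7, matching y values: 8, 11 (2 points).
  x = 7: rhs = 4, matching y values: 2, 17 (2 points).
  x = 8: rhs = 5, matching y values: 9, 10 (2 points).
  x = 9: rhs = 16, matching y values: 4, 15 (2 points).
  x = 10: rhs = 5, matching y values: 9, 10 (2 points).
  x = 11: rhs = 16, matching y values: 4, 15 (2 points).
  x = 12: rhs = 17, matching y values: 6, 13 (2 points).
  x = 13: rhs = 14, matching y values: none (0 points).
  x = 14: rhs = 13, matching y values: none (0 points).
  x = 15: rhs = 1, matching y values: 1, 18 (2 points).
  x = 16: rhs = 3, matching y values: none (0 points).
  x = 17: rhs = 6, matching y values: 5, 14 (2 points).
  x = 18: rhs = 16, matching y values: 4, 15 (2 points).
Total affine count: 26.
Full point count |E(F_19)| = 26 + 1 = 27.
Hasse bound: |27 − (19+1)| = |7| = 7 ≤ 2√19 ≈ 8.7178 ✓.


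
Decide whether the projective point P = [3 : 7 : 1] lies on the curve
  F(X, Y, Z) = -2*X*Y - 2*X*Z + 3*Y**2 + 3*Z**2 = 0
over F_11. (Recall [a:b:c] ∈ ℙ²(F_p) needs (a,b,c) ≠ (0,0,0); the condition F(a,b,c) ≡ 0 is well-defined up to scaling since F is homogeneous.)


F(3,7,1) ≡ 3 (mod 11); P is NOT on the curve.

Evaluate F(3, 7, 1) term-by-term (mod 11).
  -2*X*Y ↦ -2·3·7·1 = -42
  -2*X*Z ↦ -2·3·1·1 = -6
  3*Y**2 ↦ 3·1·49·1 = 147
  3*Z**2 ↦ 3·1·1·1 = 3
Sum: F(3, 7, 1) = (-42) + (-6) + (147) + (3) = 102.
Reducing mod 11: 102 ≡ 3 (mod 11).
Since F(a, b, c) ≡ 3 ≠ 0 (mod 11), P does NOT lie on the curve.


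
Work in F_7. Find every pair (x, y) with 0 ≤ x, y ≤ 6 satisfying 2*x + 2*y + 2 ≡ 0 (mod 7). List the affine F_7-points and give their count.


Affine F_7-points: {(0, 6), (1, 5), (2, 4), (3, 3), (4, 2), (5, 1), (6, 0)}; count = 7.

For each of the 49 pairs (x, y) ∈ F_7², evaluate f(x, y) mod 7. Record the zeros.
  x = 0: [0↦2, 1↦4, 2↦6, 3↦1, 4↦3, 5↦5, 6↦0]  zeros at y ∈ {6}
  x = 1: [0↦4, 1↦6, 2↦1, 3↦3, 4↦5, 5↦0, 6↦2]  zeros at y ∈ {5}
  x = 2: [0↦6, 1↦1, 2↦3, 3↦5, 4↦0, 5↦2, 6↦4]  zeros at y ∈ {4}
  x = 3: [0↦1, 1↦3, 2↦5, 3↦0, 4↦2, 5↦4, 6↦6]  zeros at y ∈ {3}
  x = 4: [0↦3, 1↦5, 2↦0, 3↦2, 4↦4, 5↦6, 6↦1]  zeros at y ∈ {2}
  x = 5: [0↦5, 1↦0, 2↦2, 3↦4, 4↦6, 5↦1, 6↦3]  zeros at y ∈ {1}
  x = 6: [0↦0, 1↦2, 2↦4, 3↦6, 4↦1, 5↦3, 6↦5]  zeros at y ∈ {0}
Collecting zeros: affine points = {(0, 6), (1, 5), (2, 4), (3, 3), (4, 2), (5, 1), (6, 0)}.
Total count |C(F_7)_aff| = 7.


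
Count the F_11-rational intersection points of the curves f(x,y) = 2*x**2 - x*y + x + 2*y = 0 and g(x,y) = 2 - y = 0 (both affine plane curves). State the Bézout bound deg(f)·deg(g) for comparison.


Common zeros: ∅; count = 0; Bézout bound = 2.

deg(f) = 2, deg(g) = 1, so Bézout bound = 2.
Scan x ∈ F_11. For each x, list the y ∈ F_11 with f(x, y) ≡ 0 and those with g(x, y) ≡ 0 (mod 11); the common zeros in that column are the intersection.
  x = 0: f ≡ 0 at y ∈ {0}; g ≡ 0 at y ∈ {2}; common: ∅.
  x = 1: f ≡ 0 at y ∈ {8}; g ≡ 0 at y ∈ {2}; common: ∅.
  x = 2: f ≡ 0 at y ∈ ∅; g ≡ 0 at y ∈ {2}; common: ∅.
  x = 3: f ≡ 0 at y ∈ {10}; g ≡ 0 at y ∈ {2}; common: ∅.
  x = 4: f ≡ 0 at y ∈ {7}; g ≡ 0 at y ∈ {2}; common: ∅.
  x = 5: f ≡ 0 at y ∈ {0}; g ≡ 0 at y ∈ {2}; common: ∅.
  x = 6: f ≡ 0 at y ∈ {3}; g ≡ 0 at y ∈ {2}; common: ∅.
  x = 7: f ≡ 0 at y ∈ {10}; g ≡ 0 at y ∈ {2}; common: ∅.
  x = 8: f ≡ 0 at y ∈ {8}; g ≡ 0 at y ∈ {2}; common: ∅.
  x = 9: f ≡ 0 at y ∈ {4}; g ≡ 0 at y ∈ {2}; common: ∅.
  x = 10: f ≡ 0 at y ∈ {7}; g ≡ 0 at y ∈ {2}; common: ∅.
Collecting: common zeros = ∅, so the count is 0.
Comparison with the Bézout bound: 0 ≤ 2 = deg(f)·deg(g), as expected for curves with no common component (the affine F_11-count falls short of the bound because intersections may lie at infinity, over extension fields, or carry multiplicity).


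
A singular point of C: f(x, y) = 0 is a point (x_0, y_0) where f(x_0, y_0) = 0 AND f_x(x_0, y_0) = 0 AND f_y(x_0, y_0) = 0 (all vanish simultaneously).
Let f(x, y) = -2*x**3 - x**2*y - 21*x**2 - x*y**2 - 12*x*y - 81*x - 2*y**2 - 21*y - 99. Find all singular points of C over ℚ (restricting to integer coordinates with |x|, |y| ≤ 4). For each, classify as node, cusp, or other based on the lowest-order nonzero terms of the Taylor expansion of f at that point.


Singular points: {(-3, -3)}; classification: cusp.

Compute partial derivatives:
  f_x = -6*x**2 - 2*x*y - 42*x - y**2 - 12*y - 81.
  f_y = -x**2 - 2*x*y - 12*x - 4*y - 21.
Scan x_0 ∈ {−4, ..., 4}. For each x_0, f_y(x_0, y) is a polynomial in y; find its integer roots y ∈ {−4, ..., 4}, then test f_x and f at those candidates.
  x = -4: f_y(-4, y) = 4*y + 11; no integer root y with |y| ≤ 4.
  x = -3: f_y(-3, y) = 2*y + 6; vanishes at y ∈ {-3}. (-3, -3): f_x = 0, f = 0 — SINGULAR.
  x = -2: f_y(-2, y) = -1; no integer root y with |y| ≤ 4.
  x = -1: f_y(-1, y) = -2*y - 10; no integer root y with |y| ≤ 4.
  x = 0: f_y(0, y) = -4*y - 21; no integer root y with |y| ≤ 4.
  x = 1: f_y(1, y) = -6*y - 34; no integer root y with |y| ≤ 4.
  x = 2: f_y(2, y) = -8*y - 49; no integer root y with |y| ≤ 4.
  x = 3: f_y(3, y) = -10*y - 66; no integer root y with |y| ≤ 4.
  x = 4: f_y(4, y) = -12*y - 85; no integer root y with |y| ≤ 4.
Only singular point on the grid: (-3, -3).
Classify: substitute x = -3 + u, y = -3 + v and expand: f = -2*u**3 - u**2*v - u*v**2 + v**2.
No constant or linear terms (consistent with a singular point). Quadratic part: v**2. Cubic part: -2*u**3 - u**2*v - u*v**2.
The quadratic part v**2 is a perfect square, so there is a single (double) tangent line v = 0, i.e. y = -3. Restricting the cubic part to that line (v = 0) leaves -2*u**3 ≠ 0, so f is not divisible by v and the branch is v² ≈ 2*u**3 to lowest order — this is a cusp.
Classification: cusp.


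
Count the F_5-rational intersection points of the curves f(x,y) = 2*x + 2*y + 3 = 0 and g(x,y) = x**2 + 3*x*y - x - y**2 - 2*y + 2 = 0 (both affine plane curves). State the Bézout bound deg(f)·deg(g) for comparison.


Common zeros: {(3, 3), (4, 2)}; count = 2; Bézout bound = 2.

deg(f) = 1, deg(g) = 2, so Bézout bound = 2.
Scan x ∈ F_5. For each x, list the y ∈ F_5 with f(x, y) ≡ 0 and those with g(x, y) ≡ 0 (mod 5); the common zeros in that column are the intersection.
  x = 0: f ≡ 0 at y ∈ {1}; g ≡ 0 at y ∈ ∅; common: ∅.
  x = 1: f ≡ 0 at y ∈ {0}; g ≡ 0 at y ∈ {2, 4}; common: ∅.
  x = 2: f ≡ 0 at y ∈ {4}; g ≡ 0 at y ∈ ∅; common: ∅.
  x = 3: f ≡ 0 at y ∈ {3}; g ≡ 0 at y ∈ {3, 4}; common: {3}.
  x = 4: f ≡ 0 at y ∈ {2}; g ≡ 0 at y ∈ {2, 3}; common: {2}.
Collecting: common zeros = {(3, 3), (4, 2)}, so the count is 2.
Comparison with the Bézout bound: 2 ≤ 2 = deg(f)·deg(g), as expected for curves with no common component (the bound is attained).


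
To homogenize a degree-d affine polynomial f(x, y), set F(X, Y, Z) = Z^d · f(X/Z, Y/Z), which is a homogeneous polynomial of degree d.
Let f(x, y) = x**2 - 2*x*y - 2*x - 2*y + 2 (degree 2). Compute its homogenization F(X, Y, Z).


F(X, Y, Z) = X**2 - 2*X*Y - 2*X*Z - 2*Y*Z + 2*Z**2

deg(f) = 2.
Substitute x = X/Z, y = Y/Z into f, then multiply by Z^2.
  monomial 1·x^2·y^0 ↦ 1·X^2·Y^0·Z^0.
  monomial -2·x^1·y^1 ↦ -2·X^1·Y^1·Z^0.
  monomial -2·x^1·y^0 ↦ -2·X^1·Y^0·Z^1.
  monomial -2·x^0·y^1 ↦ -2·X^0·Y^1·Z^1.
  monomial 2·x^0·y^0 ↦ 2·X^0·Y^0·Z^2.
Collecting: F(X, Y, Z) = X**2 - 2*X*Y - 2*X*Z - 2*Y*Z + 2*Z**2.


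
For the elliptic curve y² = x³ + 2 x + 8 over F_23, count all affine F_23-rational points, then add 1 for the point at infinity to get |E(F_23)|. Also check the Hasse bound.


Affine points = {(0, 10), (0, 13), (3, 8), (3, 15), (6, 11), (6, 12), (10, 4), (10, 19), (11, 2), (11, 21), (12, 9), (12, 14), (13, 0), (15, 3), (15, 20)}; affine count = 15; |E(F_23)| = 16.

Discriminant check: Δ ∝ 4a³ + 27b² = 4·2³ + 27·8² = 4·8 + 27·64 ≡ 12 (mod 23). Nonzero ⇒ E is nonsingular.
For each x ∈ F_23, compute rhs = x³ + 2·x + 8 mod 23, then count y ∈ F_23 with y² ≡ rhs.
  x = 0: rhs = 8, matching y values: 10, 13 (2 points).
  x = 1: rhs = 11, matching y values: none (0 points).
  x = 2: rhs = 20, matching y values: none (0 points).
  x = 3: rhs = 18, matching y values: 8, 15 (2 points).
  x = 4: rhs = 11, matching y values: none (0 points).
  x = 5: rhs = 5, matching y values: none (0 points).
  x = 6: rhs = 6, matching y values: 11, 12 (2 points).
  x = 7: rhs = 20, matching y values: none (0 points).
  x = 8: rhs = 7, matching y values: none (0 points).
  x = 9: rhs = 19, matching y values: none (0 points).
  x = 10: rhs = 16, matching y values: 4, 19 (2 points).
  x = 11: rhs = 4, matching y values: 2, 21 (2 points).
  x = 12: rhs = 12, matching y values: 9, 14 (2 points).
  x = 13: rhs = 0, matching y values: 0 (1 points).
  x = 14: rhs = 20, matching y values: none (0 points).
  x = 15: rhs = 9, matching y values: 3, 20 (2 points).
  x = 16: rhs = 19, matching y values: none (0 points).
  x = 17: rhs = 10, matching y values: none (0 points).
  x = 18: rhs = 11, matching y values: none (0 points).
  x = 19: rhs = 5, matching y values: none (0 points).
  x = 20: rhs = 21, matching y values: none (0 points).
  x = 21: rhs = 19, matching y values: none (0 points).
  x = 22: rhs = 5, matching y values: none (0 points).
Total affine count: 15.
Full point count |E(F_23)| = 15 + 1 = 16.
Hasse bound: |16 − (23+1)| = |-8| = 8 ≤ 2√23 ≈ 9.5917 ✓.


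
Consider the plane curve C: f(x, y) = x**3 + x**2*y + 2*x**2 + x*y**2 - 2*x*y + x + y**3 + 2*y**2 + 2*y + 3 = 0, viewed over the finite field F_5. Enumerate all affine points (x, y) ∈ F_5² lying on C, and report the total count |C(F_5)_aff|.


Affine F_5-points: {(2, 3), (3, 4), (4, 1), (4, 2)}; count = 4.

For each of the 25 pairs (x, y) ∈ F_5², evaluate f(x, y) mod 5. Record the zeros.
  x = 0: [0↦3, 1↦3, 2↦3, 3↦4, 4↦2]  zeros at y ∈ ∅
  x = 1: [0↦2, 1↦2, 2↦4, 3↦4, 4↦3]  zeros at y ∈ ∅
  x = 2: [0↦1, 1↦3, 2↦4, 3↦0, 4↦2]  zeros at y ∈ {3}
  x = 3: [0↦1, 1↦2, 2↦4, 3↦3, 4↦0]  zeros at y ∈ {4}
  x = 4: [0↦3, 1↦0, 2↦0, 3↦4, 4↦3]  zeros at y ∈ {1, 2}
Collecting zeros: affine points = {(2, 3), (3, 4), (4, 1), (4, 2)}.
Total count |C(F_5)_aff| = 4.


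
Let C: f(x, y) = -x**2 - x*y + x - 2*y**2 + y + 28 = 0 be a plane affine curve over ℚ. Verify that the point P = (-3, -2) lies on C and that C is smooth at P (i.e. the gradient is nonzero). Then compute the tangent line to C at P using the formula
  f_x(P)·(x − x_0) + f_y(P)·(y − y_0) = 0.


Tangent line at P: 9*x + 12*y + 51 = 0.

Step 1: f(-3, -2) = 0, so P lies on C.
Step 2: partial derivatives
  f_x(x, y) = -2*x - y + 1, f_y(x, y) = -x - 4*y + 1.
  f_x(P) = 9, f_y(P) = 12 (gradient nonzero, so P is smooth).
Step 3: tangent line at P: 9·(x − -3) + 12·(y − -2) = 0.
Expanding: 9*x + 12*y + 51 = 0.


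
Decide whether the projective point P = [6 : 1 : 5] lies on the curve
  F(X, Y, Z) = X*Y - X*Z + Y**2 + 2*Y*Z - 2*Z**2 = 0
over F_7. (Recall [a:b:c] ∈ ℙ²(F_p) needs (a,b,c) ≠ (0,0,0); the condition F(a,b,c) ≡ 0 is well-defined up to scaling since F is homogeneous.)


F(6,1,5) ≡ 0 (mod 7); P is on the curve.

Evaluate F(6, 1, 5) term-by-term (mod 7).
  X*Y ↦ 1·6·1·1 = 6
  -X*Z ↦ -1·6·1·5 = -30
  Y**2 ↦ 1·1·1·1 = 1
  2*Y*Z ↦ 2·1·1·5 = 10
  -2*Z**2 ↦ -2·1·1·25 = -50
Sum: F(6, 1, 5) = (6) + (-30) + (1) + (10) + (-50) = -63.
Reducing mod 7: -63 ≡ 0 (mod 7).
Since F(a, b, c) ≡ 0 (mod 7), P lies on the curve.


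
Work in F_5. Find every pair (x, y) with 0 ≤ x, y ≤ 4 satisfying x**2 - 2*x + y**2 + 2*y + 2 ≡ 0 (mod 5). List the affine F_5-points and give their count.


Affine F_5-points: {(0, 1), (0, 2), (1, 4), (2, 1), (2, 2), (3, 0), (3, 3), (4, 0), (4, 3)}; count = 9.

For each of the 25 pairs (x, y) ∈ F_5², evaluate f(x, y) mod 5. Record the zeros.
  x = 0: [0↦2, 1↦0, 2↦0, 3↦2, 4↦1]  zeros at y ∈ {1, 2}
  x = 1: [0↦1, 1↦4, 2↦4, 3↦1, 4↦0]  zeros at y ∈ {4}
  x = 2: [0↦2, 1↦0, 2↦0, 3↦2, 4↦1]  zeros at y ∈ {1, 2}
  x = 3: [0↦0, 1↦3, 2↦3, 3↦0, 4↦4]  zeros at y ∈ {0, 3}
  x = 4: [0↦0, 1↦3, 2↦3, 3↦0, 4↦4]  zeros at y ∈ {0, 3}
Collecting zeros: affine points = {(0, 1), (0, 2), (1, 4), (2, 1), (2, 2), (3, 0), (3, 3), (4, 0), (4, 3)}.
Total count |C(F_5)_aff| = 9.


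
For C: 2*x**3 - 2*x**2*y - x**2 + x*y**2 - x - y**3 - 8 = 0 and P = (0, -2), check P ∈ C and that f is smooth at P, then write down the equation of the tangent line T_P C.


Tangent line at P: 3*x - 12*y - 24 = 0.

Step 1: f(0, -2) = 0, so P lies on C.
Step 2: partial derivatives
  f_x(x, y) = 6*x**2 - 4*x*y - 2*x + y**2 - 1, f_y(x, y) = -2*x**2 + 2*x*y - 3*y**2.
  f_x(P) = 3, f_y(P) = -12 (gradient nonzero, so P is smooth).
Step 3: tangent line at P: 3·(x − 0) + -12·(y − -2) = 0.
Expanding: 3*x - 12*y - 24 = 0.


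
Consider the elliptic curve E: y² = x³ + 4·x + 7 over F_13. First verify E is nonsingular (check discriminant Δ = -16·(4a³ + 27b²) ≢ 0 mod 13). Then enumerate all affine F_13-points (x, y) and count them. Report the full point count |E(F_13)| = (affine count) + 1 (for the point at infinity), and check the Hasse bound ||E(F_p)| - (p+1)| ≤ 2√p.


Affine points = {(1, 5), (1, 8), (2, 6), (2, 7), (4, 3), (4, 10), (5, 3), (5, 10), (6, 0), (7, 1), (7, 12), (11, 2), (11, 11)}; affine count = 13; |E(F_13)| = 14.

Discriminant check: Δ ∝ 4a³ + 27b² = 4·4³ + 27·7² = 4·64 + 27·49 ≡ 6 (mod 13). Nonzero ⇒ E is nonsingular.
For each x ∈ F_13, compute rhs = x³ + 4·x + 7 mod 13, then count y ∈ F_13 with y² ≡ rhs.
  x = 0: rhs = 7, matching y values: none (0 points).
  x = 1: rhs = 12, matching y values: 5, 8 (2 points).
  x = 2: rhs = 10, matching y values: 6, 7 (2 points).
  x = 3: rhs = 7, matching y values: none (0 points).
  x = 4: rhs = 9, matching y values: 3, 10 (2 points).
  x = 5: rhs = 9, matching y values: 3, 10 (2 points).
  x = 6: rhs = 0, matching y values: 0 (1 points).
  x = 7: rhs = 1, matching y values: 1, 12 (2 points).
  x = 8: rhs = 5, matching y values: none (0 points).
  x = 9: rhs = 5, matching y values: none (0 points).
  x = 10: rhs = 7, matching y values: none (0 points).
  x = 11: rhs = 4, matching y values: 2, 11 (2 points).
  x = 12: rhs = 2, matching y values: none (0 points).
Total affine count: 13.
Full point count |E(F_13)| = 13 + 1 = 14.
Hasse bound: |14 − (13+1)| = |0| = 0 ≤ 2√13 ≈ 7.2111 ✓.


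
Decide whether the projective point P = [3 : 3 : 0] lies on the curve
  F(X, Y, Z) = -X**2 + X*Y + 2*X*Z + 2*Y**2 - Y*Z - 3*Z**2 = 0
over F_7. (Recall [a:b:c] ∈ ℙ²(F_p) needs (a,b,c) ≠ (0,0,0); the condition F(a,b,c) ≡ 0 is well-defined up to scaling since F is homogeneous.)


F(3,3,0) ≡ 4 (mod 7); P is NOT on the curve.

Evaluate F(3, 3, 0) term-by-term (mod 7).
  -X**2 ↦ -1·9·1·1 = -9
  X*Y ↦ 1·3·3·1 = 9
  2*X*Z ↦ 2·3·1·0 = 0
  2*Y**2 ↦ 2·1·9·1 = 18
  -Y*Z ↦ -1·1·3·0 = 0
  -3*Z**2 ↦ -3·1·1·0 = 0
Sum: F(3, 3, 0) = (-9) + (9) + (0) + (18) + (0) + (0) = 18.
Reducing mod 7: 18 ≡ 4 (mod 7).
Since F(a, b, c) ≡ 4 ≠ 0 (mod 7), P does NOT lie on the curve.


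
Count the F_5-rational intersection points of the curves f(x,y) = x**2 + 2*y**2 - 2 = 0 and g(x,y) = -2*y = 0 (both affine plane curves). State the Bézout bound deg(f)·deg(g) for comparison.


Common zeros: ∅; count = 0; Bézout bound = 2.

deg(f) = 2, deg(g) = 1, so Bézout bound = 2.
Scan x ∈ F_5. For each x, list the y ∈ F_5 with f(x, y) ≡ 0 and those with g(x, y) ≡ 0 (mod 5); the common zeros in that column are the intersection.
  x = 0: f ≡ 0 at y ∈ {1, 4}; g ≡ 0 at y ∈ {0}; common: ∅.
  x = 1: f ≡ 0 at y ∈ ∅; g ≡ 0 at y ∈ {0}; common: ∅.
  x = 2: f ≡ 0 at y ∈ {2, 3}; g ≡ 0 at y ∈ {0}; common: ∅.
  x = 3: f ≡ 0 at y ∈ {2, 3}; g ≡ 0 at y ∈ {0}; common: ∅.
  x = 4: f ≡ 0 at y ∈ ∅; g ≡ 0 at y ∈ {0}; common: ∅.
Collecting: common zeros = ∅, so the count is 0.
Comparison with the Bézout bound: 0 ≤ 2 = deg(f)·deg(g), as expected for curves with no common component (the affine F_5-count falls short of the bound because intersections may lie at infinity, over extension fields, or carry multiplicity).


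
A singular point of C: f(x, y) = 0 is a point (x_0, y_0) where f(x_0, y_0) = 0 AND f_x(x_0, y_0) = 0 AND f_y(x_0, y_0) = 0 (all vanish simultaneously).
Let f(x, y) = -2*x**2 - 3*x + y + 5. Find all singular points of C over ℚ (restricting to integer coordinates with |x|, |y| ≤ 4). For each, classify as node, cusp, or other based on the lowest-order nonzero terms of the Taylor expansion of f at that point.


No singular points in the scanned grid; C is smooth there.

Compute partial derivatives:
  f_x = -4*x - 3.
  f_y = 1.
f_y = 1 is a nonzero constant, so f_y never vanishes: no point (x, y) can satisfy f = f_x = f_y = 0. In particular no (x, y) ∈ {−4, ..., 4}² is singular; the curve is smooth.


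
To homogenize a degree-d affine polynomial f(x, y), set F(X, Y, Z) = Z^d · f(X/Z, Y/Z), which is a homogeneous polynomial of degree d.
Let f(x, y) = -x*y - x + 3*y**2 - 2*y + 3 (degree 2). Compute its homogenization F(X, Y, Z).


F(X, Y, Z) = -X*Y - X*Z + 3*Y**2 - 2*Y*Z + 3*Z**2

deg(f) = 2.
Substitute x = X/Z, y = Y/Z into f, then multiply by Z^2.
  monomial -1·x^1·y^1 ↦ -1·X^1·Y^1·Z^0.
  monomial -1·x^1·y^0 ↦ -1·X^1·Y^0·Z^1.
  monomial 3·x^0·y^2 ↦ 3·X^0·Y^2·Z^0.
  monomial -2·x^0·y^1 ↦ -2·X^0·Y^1·Z^1.
  monomial 3·x^0·y^0 ↦ 3·X^0·Y^0·Z^2.
Collecting: F(X, Y, Z) = -X*Y - X*Z + 3*Y**2 - 2*Y*Z + 3*Z**2.


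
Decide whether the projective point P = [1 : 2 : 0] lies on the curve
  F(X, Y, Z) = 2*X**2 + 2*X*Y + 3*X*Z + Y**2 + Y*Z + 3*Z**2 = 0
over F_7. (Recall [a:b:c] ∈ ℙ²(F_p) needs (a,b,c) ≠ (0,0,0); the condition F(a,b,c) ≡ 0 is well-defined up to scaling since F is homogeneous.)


F(1,2,0) ≡ 3 (mod 7); P is NOT on the curve.

Evaluate F(1, 2, 0) term-by-term (mod 7).
  2*X**2 ↦ 2·1·1·1 = 2
  2*X*Y ↦ 2·1·2·1 = 4
  3*X*Z ↦ 3·1·1·0 = 0
  Y**2 ↦ 1·1·4·1 = 4
  Y*Z ↦ 1·1·2·0 = 0
  3*Z**2 ↦ 3·1·1·0 = 0
Sum: F(1, 2, 0) = (2) + (4) + (0) + (4) + (0) + (0) = 10.
Reducing mod 7: 10 ≡ 3 (mod 7).
Since F(a, b, c) ≡ 3 ≠ 0 (mod 7), P does NOT lie on the curve.


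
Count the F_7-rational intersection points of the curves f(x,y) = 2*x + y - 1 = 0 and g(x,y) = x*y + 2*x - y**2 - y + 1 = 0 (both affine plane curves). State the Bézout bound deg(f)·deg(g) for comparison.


Common zeros: {(2, 4), (3, 2)}; count = 2; Bézout bound = 2.

deg(f) = 1, deg(g) = 2, so Bézout bound = 2.
Scan x ∈ F_7. For each x, list the y ∈ F_7 with f(x, y) ≡ 0 and those with g(x, y) ≡ 0 (mod 7); the common zeros in that column are the intersection.
  x = 0: f ≡ 0 at y ∈ {1}; g ≡ 0 at y ∈ ∅; common: ∅.
  x = 1: f ≡ 0 at y ∈ {6}; g ≡ 0 at y ∈ ∅; common: ∅.
  x = 2: f ≡ 0 at y ∈ {4}; g ≡ 0 at y ∈ {4}; common: {4}.
  x = 3: f ≡ 0 at y ∈ {2}; g ≡ 0 at y ∈ {0, 2}; common: {2}.
  x = 4: f ≡ 0 at y ∈ {0}; g ≡ 0 at y ∈ ∅; common: ∅.
  x = 5: f ≡ 0 at y ∈ {5}; g ≡ 0 at y ∈ {1, 3}; common: ∅.
  x = 6: f ≡ 0 at y ∈ {3}; g ≡ 0 at y ∈ {6}; common: ∅.
Collecting: common zeros = {(2, 4), (3, 2)}, so the count is 2.
Comparison with the Bézout bound: 2 ≤ 2 = deg(f)·deg(g), as expected for curves with no common component (the bound is attained).


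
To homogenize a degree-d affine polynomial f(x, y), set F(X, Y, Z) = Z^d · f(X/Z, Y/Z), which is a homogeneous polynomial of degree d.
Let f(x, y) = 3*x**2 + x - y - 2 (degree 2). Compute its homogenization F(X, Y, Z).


F(X, Y, Z) = 3*X**2 + X*Z - Y*Z - 2*Z**2

deg(f) = 2.
Substitute x = X/Z, y = Y/Z into f, then multiply by Z^2.
  monomial 3·x^2·y^0 ↦ 3·X^2·Y^0·Z^0.
  monomial 1·x^1·y^0 ↦ 1·X^1·Y^0·Z^1.
  monomial -1·x^0·y^1 ↦ -1·X^0·Y^1·Z^1.
  monomial -2·x^0·y^0 ↦ -2·X^0·Y^0·Z^2.
Collecting: F(X, Y, Z) = 3*X**2 + X*Z - Y*Z - 2*Z**2.


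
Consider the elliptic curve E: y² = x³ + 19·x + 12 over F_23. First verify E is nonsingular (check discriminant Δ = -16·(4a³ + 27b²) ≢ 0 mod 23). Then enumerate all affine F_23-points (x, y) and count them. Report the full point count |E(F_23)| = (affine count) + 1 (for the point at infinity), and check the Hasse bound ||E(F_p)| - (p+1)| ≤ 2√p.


Affine points = {(0, 9), (0, 14), (1, 3), (1, 20), (2, 9), (2, 14), (3, 2), (3, 21), (5, 5), (5, 18), (8, 3), (8, 20), (10, 11), (10, 12), (12, 6), (12, 17), (13, 8), (13, 15), (14, 3), (14, 20), (17, 2), (17, 21), (21, 9), (21, 14)}; affine count = 24; |E(F_23)| = 25.

Discriminant check: Δ ∝ 4a³ + 27b² = 4·19³ + 27·12² = 4·6859 + 27·144 ≡ 21 (mod 23). Nonzero ⇒ E is nonsingular.
For each x ∈ F_23, compute rhs = x³ + 19·x + 12 mod 23, then count y ∈ F_23 with y² ≡ rhs.
  x = 0: rhs = 12, matching y values: 9, 14 (2 points).
  x = 1: rhs = 9, matching y values: 3, 20 (2 points).
  x = 2: rhs = 12, matching y values: 9, 14 (2 points).
  x = 3: rhs = 4, matching y values: 2, 21 (2 points).
  x = 4: rhs = 14, matching y values: none (0 points).
  x = 5: rhs = 2, matching y values: 5, 18 (2 points).
  x = 6: rhs = 20, matching y values: none (0 points).
  x = 7: rhs = 5, matching y values: none (0 points).
  x = 8: rhs = 9, matching y values: 3, 20 (2 points).
  x = 9: rhs = 15, matching y values: none (0 points).
  x = 10: rhs = 6, matching y values: 11, 12 (2 points).
  x = 11: rhs = 11, matching y values: none (0 points).
  x = 12: rhs = 13, matching y values: 6, 17 (2 points).
  x = 13: rhs = 18, matching y values: 8, 15 (2 points).
  x = 14: rhs = 9, matching y values: 3, 20 (2 points).
  x = 15: rhs = 15, matching y values: none (0 points).
  x = 16: rhs = 19, matching y values: none (0 points).
  x = 17: rhs = 4, matching y values: 2, 21 (2 points).
  x = 18: rhs = 22, matching y values: none (0 points).
  x = 19: rhs = 10, matching y values: none (0 points).
  x = 20: rhs = 20, matching y values: none (0 points).
  x = 21: rhs = 12, matching y values: 9, 14 (2 points).
  x = 22: rhs = 15, matching y values: none (0 points).
Total affine count: 24.
Full point count |E(F_23)| = 24 + 1 = 25.
Hasse bound: |25 − (23+1)| = |1| = 1 ≤ 2√23 ≈ 9.5917 ✓.


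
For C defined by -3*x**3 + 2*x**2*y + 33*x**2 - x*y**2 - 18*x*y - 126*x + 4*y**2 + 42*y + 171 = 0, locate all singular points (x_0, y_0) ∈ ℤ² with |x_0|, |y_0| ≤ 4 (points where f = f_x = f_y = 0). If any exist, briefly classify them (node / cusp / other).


Singular points: {(3, -3)}; classification: cusp.

Compute partial derivatives:
  f_x = -9*x**2 + 4*x*y + 66*x - y**2 - 18*y - 126.
  f_y = 2*x**2 - 2*x*y - 18*x + 8*y + 42.
Scan x_0 ∈ {−4, ..., 4}. For each x_0, f_y(x_0, y) is a polynomial in y; find its integer roots y ∈ {−4, ..., 4}, then test f_x and f at those candidates.
  x = -4: f_y(-4, y) = 16*y + 146; no integer root y with |y| ≤ 4.
  x = -3: f_y(-3, y) = 14*y + 114; no integer root y with |y| ≤ 4.
  x = -2: f_y(-2, y) = 12*y + 86; no integer root y with |y| ≤ 4.
  x = -1: f_y(-1, y) = 10*y + 62; no integer root y with |y| ≤ 4.
  x = 0: f_y(0, y) = 8*y + 42; no integer root y with |y| ≤ 4.
  x = 1: f_y(1, y) = 6*y + 26; no integer root y with |y| ≤ 4.
  x = 2: f_y(2, y) = 4*y + 14; no integer root y with |y| ≤ 4.
  x = 3: f_y(3, y) = 2*y + 6; vanishes at y ∈ {-3}. (3, -3): f_x = 0, f = 0 — SINGULAR.
  x = 4: f_y(4, y) = 2; no integer root y with |y| ≤ 4.
Only singular point on the grid: (3, -3).
Classify: substitute x = 3 + u, y = -3 + v and expand: f = -3*u**3 + 2*u**2*v - u*v**2 + v**2.
No constant or linear terms (consistent with a singular point). Quadratic part: v**2. Cubic part: -3*u**3 + 2*u**2*v - u*v**2.
The quadratic part v**2 is a perfect square, so there is a single (double) tangent line v = 0, i.e. y = -3. Restricting the cubic part to that line (v = 0) leaves -3*u**3 ≠ 0, so f is not divisible by v and the branch is v² ≈ 3*u**3 to lowest order — this is a cusp.
Classification: cusp.


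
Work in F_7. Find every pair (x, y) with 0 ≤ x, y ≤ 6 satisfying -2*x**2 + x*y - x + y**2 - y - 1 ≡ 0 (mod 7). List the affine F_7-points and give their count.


Affine F_7-points: {(1, 2), (1, 5), (3, 2), (3, 3), (5, 0), (5, 3)}; count = 6.

For each of the 49 pairs (x, y) ∈ F_7², evaluate f(x, y) mod 7. Record the zeros.
  x = 0: [0↦6, 1↦6, 2↦1, 3↦5, 4↦4, 5↦5, 6↦1]  zeros at y ∈ ∅
  x = 1: [0↦3, 1↦4, 2↦0, 3↦5, 4↦5, 5↦0, 6↦4]  zeros at y ∈ {2, 5}
  x = 2: [0↦3, 1↦5, 2↦2, 3↦1, 4↦2, 5↦5, 6↦3]  zeros at y ∈ ∅
  x = 3: [0↦6, 1↦2, 2↦0, 3↦0, 4↦2, 5↦6, 6↦5]  zeros at y ∈ {2, 3}
  x = 4: [0↦5, 1↦2, 2↦1, 3↦2, 4↦5, 5↦3, 6↦3]  zeros at y ∈ ∅
  x = 5: [0↦0, 1↦5, 2↦5, 3↦0, 4↦4, 5↦3, 6↦4]  zeros at y ∈ {0, 3}
  x = 6: [0↦5, 1↦4, 2↦5, 3↦1, 4↦6, 5↦6, 6↦1]  zeros at y ∈ ∅
Collecting zeros: affine points = {(1, 2), (1, 5), (3, 2), (3, 3), (5, 0), (5, 3)}.
Total count |C(F_7)_aff| = 6.


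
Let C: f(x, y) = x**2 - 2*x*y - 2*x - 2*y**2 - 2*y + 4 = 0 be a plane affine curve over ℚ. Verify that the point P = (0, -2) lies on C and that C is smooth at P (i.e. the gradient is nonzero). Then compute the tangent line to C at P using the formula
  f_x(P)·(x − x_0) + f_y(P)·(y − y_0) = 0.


Tangent line at P: 2*x + 6*y + 12 = 0.

Step 1: f(0, -2) = 0, so P lies on C.
Step 2: partial derivatives
  f_x(x, y) = 2*x - 2*y - 2, f_y(x, y) = -2*x - 4*y - 2.
  f_x(P) = 2, f_y(P) = 6 (gradient nonzero, so P is smooth).
Step 3: tangent line at P: 2·(x − 0) + 6·(y − -2) = 0.
Expanding: 2*x + 6*y + 12 = 0.


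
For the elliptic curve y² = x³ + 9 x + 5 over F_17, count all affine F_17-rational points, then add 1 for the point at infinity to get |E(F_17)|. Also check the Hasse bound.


Affine points = {(1, 7), (1, 10), (3, 5), (3, 12), (9, 4), (9, 13), (14, 6), (14, 11), (15, 8), (15, 9)}; affine count = 10; |E(F_17)| = 11.

Discriminant check: Δ ∝ 4a³ + 27b² = 4·9³ + 27·5² = 4·729 + 27·25 ≡ 4 (mod 17). Nonzero ⇒ E is nonsingular.
For each x ∈ F_17, compute rhs = x³ + 9·x + 5 mod 17, then count y ∈ F_17 with y² ≡ rhs.
  x = 0: rhs = 5, matching y values: none (0 points).
  x = 1: rhs = 15, matching y values: 7, 10 (2 points).
  x = 2: rhs = 14, matching y values: none (0 points).
  x = 3: rhs = 8, matching y values: 5, 12 (2 points).
  x = 4: rhs = 3, matching y values: none (0 points).
  x = 5: rhs = 5, matching y values: none (0 points).
  x = 6: rhs = 3, matching y values: none (0 points).
  x = 7: rhs = 3, matching y values: none (0 points).
  x = 8: rhs = 11, matching y values: none (0 points).
  x = 9: rhs = 16, matching y values: 4, 13 (2 points).
  x = 10: rhs = 7, matching y values: none (0 points).
  x = 11: rhs = 7, matching y values: none (0 points).
  x = 12: rhs = 5, matching y values: none (0 points).
  x = 13: rhs = 7, matching y values: none (0 points).
  x = 14: rhs = 2, matching y values: 6, 11 (2 points).
  x = 15: rhs = 13, matching y values: 8, 9 (2 points).
  x = 16: rhs = 12, matching y values: none (0 points).
Total affine count: 10.
Full point count |E(F_17)| = 10 + 1 = 11.
Hasse bound: |11 − (17+1)| = |-7| = 7 ≤ 2√17 ≈ 8.2462 ✓.


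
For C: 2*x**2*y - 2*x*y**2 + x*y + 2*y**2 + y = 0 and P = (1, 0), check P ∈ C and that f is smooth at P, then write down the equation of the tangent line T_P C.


Tangent line at P: 4*y = 0.

Step 1: f(1, 0) = 0, so P lies on C.
Step 2: partial derivatives
  f_x(x, y) = 4*x*y - 2*y**2 + y, f_y(x, y) = 2*x**2 - 4*x*y + x + 4*y + 1.
  f_x(P) = 0, f_y(P) = 4 (gradient nonzero, so P is smooth).
Step 3: tangent line at P: 0·(x − 1) + 4·(y − 0) = 0.
Expanding: 4*y = 0.


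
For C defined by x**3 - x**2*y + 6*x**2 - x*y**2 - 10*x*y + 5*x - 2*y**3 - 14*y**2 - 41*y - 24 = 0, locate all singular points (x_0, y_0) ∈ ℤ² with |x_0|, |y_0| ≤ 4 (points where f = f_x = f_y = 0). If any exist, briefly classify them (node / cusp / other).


Singular points: {(-3, -2)}; classification: node.

Compute partial derivatives:
  f_x = 3*x**2 - 2*x*y + 12*x - y**2 - 10*y + 5.
  f_y = -x**2 - 2*x*y - 10*x - 6*y**2 - 28*y - 41.
Scan x_0 ∈ {−4, ..., 4}. For each x_0, f_y(x_0, y) is a polynomial in y; find its integer roots y ∈ {−4, ..., 4}, then test f_x and f at those candidates.
  x = -4: f_y(-4, y) = -6*y**2 - 20*y - 17; no integer root y with |y| ≤ 4.
  x = -3: f_y(-3, y) = -6*y**2 - 22*y - 20; vanishes at y ∈ {-2}. (-3, -2): f_x = 0, f = 0 — SINGULAR.
  x = -2: f_y(-2, y) = -6*y**2 - 24*y - 25; no integer root y with |y| ≤ 4.
  x = -1: f_y(-1, y) = -6*y**2 - 26*y - 32; no integer root y with |y| ≤ 4.
  x = 0: f_y(0, y) = -6*y**2 - 28*y - 41; no integer root y with |y| ≤ 4.
  x = 1: f_y(1, y) = -6*y**2 - 30*y - 52; no integer root y with |y| ≤ 4.
  x = 2: f_y(2, y) = -6*y**2 - 32*y - 65; no integer root y with |y| ≤ 4.
  x = 3: f_y(3, y) = -6*y**2 - 34*y - 80; no integer root y with |y| ≤ 4.
  x = 4: f_y(4, y) = -6*y**2 - 36*y - 97; no integer root y with |y| ≤ 4.
Only singular point on the grid: (-3, -2).
Classify: substitute x = -3 + u, y = -2 + v and expand: f = u**3 - u**2*v - u**2 - u*v**2 - 2*v**3 + v**2.
No constant or linear terms (consistent with a singular point). Quadratic part: -u**2 + v**2. Cubic part: u**3 - u**2*v - u*v**2 - 2*v**3.
The quadratic part v**2 - u**2 = (v − u)(v + u) splits into two distinct linear factors, so there are two distinct tangent lines y − -2 = ±(x − -3) — this is a node (ordinary double point).
Classification: node.


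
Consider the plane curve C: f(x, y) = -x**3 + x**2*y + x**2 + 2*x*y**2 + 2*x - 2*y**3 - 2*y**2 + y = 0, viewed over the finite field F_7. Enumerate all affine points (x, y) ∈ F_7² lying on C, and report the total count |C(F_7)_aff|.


Affine F_7-points: {(0, 0), (1, 5), (2, 0), (2, 3), (2, 5), (3, 1), (3, 3), (3, 5), (4, 6), (5, 4), (6, 0), (6, 2), (6, 3)}; count = 13.

For each of the 49 pairs (x, y) ∈ F_7², evaluate f(x, y) mod 7. Record the zeros.
  x = 0: [0↦0, 1↦4, 2↦6, 3↦1, 4↦5, 5↦6, 6↦6]  zeros at y ∈ {0}
  x = 1: [0↦2, 1↦2, 2↦4, 3↦3, 4↦1, 5↦0, 6↦2]  zeros at y ∈ {5}
  x = 2: [0↦0, 1↦5, 2↦2, 3↦0, 4↦1, 5↦0, 6↦6]  zeros at y ∈ {0, 3, 5}
  x = 3: [0↦2, 1↦0, 2↦1, 3↦0, 4↦6, 5↦0, 6↦5]  zeros at y ∈ {1, 3, 5}
  x = 4: [0↦2, 1↦2, 2↦2, 3↦4, 4↦3, 5↦1, 6↦0]  zeros at y ∈ {6}
  x = 5: [0↦1, 1↦5, 2↦6, 3↦6, 4↦0, 5↦4, 6↦6]  zeros at y ∈ {4}
  x = 6: [0↦0, 1↦3, 2↦0, 3↦0, 4↦5, 5↦3, 6↦3]  zeros at y ∈ {0, 2, 3}
Collecting zeros: affine points = {(0, 0), (1, 5), (2, 0), (2, 3), (2, 5), (3, 1), (3, 3), (3, 5), (4, 6), (5, 4), (6, 0), (6, 2), (6, 3)}.
Total count |C(F_7)_aff| = 13.


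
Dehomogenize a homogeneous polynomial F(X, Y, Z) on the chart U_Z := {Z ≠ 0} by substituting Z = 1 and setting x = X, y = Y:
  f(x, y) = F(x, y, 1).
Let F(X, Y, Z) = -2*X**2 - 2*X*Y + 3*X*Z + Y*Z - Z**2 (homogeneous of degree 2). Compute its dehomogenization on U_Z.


f(x, y) = -2*x**2 - 2*x*y + 3*x + y - 1

On U_Z we set Z = 1. Each monomial c·X^i·Y^j·Z^k in F becomes c·x^i·y^j·1^k = c·x^i·y^j.
Substituting Z = 1: F(X, Y, 1) = -2*x**2 - 2*x*y + 3*x + y - 1.
Note: deg(f) ≤ deg(F) = 2; strict inequality happens when F is divisible by Z (lost terms).


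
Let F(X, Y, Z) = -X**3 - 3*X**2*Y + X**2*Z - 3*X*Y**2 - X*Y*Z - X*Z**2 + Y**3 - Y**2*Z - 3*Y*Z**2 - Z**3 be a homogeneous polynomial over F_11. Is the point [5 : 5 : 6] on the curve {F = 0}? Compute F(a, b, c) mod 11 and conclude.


F(5,5,6) ≡ 1 (mod 11); P is NOT on the curve.

Evaluate F(5, 5, 6) term-by-term (mod 11).
  -X**3 ↦ -1·125·1·1 = -125
  -3*X**2*Y ↦ -3·25·5·1 = -375
  X**2*Z ↦ 1·25·1·6 = 150
  -3*X*Y**2 ↦ -3·5·25·1 = -375
  -X*Y*Z ↦ -1·5·5·6 = -150
  -X*Z**2 ↦ -1·5·1·36 = -180
  Y**3 ↦ 1·1·125·1 = 125
  -Y**2*Z ↦ -1·1·25·6 = -150
  -3*Y*Z**2 ↦ -3·1·5·36 = -540
  -Z**3 ↦ -1·1·1·216 = -216
Sum: F(5, 5, 6) = (-125) + (-375) + (150) + (-375) + (-150) + (-180) + (125) + (-150) + (-540) + (-216) = -1836.
Reducing mod 11: -1836 ≡ 1 (mod 11).
Since F(a, b, c) ≡ 1 ≠ 0 (mod 11), P does NOT lie on the curve.


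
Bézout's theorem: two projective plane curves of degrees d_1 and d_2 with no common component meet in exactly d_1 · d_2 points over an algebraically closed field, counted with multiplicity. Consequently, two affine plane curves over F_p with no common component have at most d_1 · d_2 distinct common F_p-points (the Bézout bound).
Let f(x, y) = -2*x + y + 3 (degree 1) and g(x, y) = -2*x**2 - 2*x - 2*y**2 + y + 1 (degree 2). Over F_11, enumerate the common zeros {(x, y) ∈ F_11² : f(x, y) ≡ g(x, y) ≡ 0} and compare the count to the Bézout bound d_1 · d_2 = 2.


Common zeros: ∅; count = 0; Bézout bound = 2.

deg(f) = 1, deg(g) = 2, so Bézout bound = 2.
Scan x ∈ F_11. For each x, list the y ∈ F_11 with f(x, y) ≡ 0 and those with g(x, y) ≡ 0 (mod 11); the common zeros in that column are the intersection.
  x = 0: f ≡ 0 at y ∈ {8}; g ≡ 0 at y ∈ {1, 5}; common: ∅.
  x = 1: f ≡ 0 at y ∈ {10}; g ≡ 0 at y ∈ ∅; common: ∅.
  x = 2: f ≡ 0 at y ∈ {1}; g ≡ 0 at y ∈ {0, 6}; common: ∅.
  x = 3: f ≡ 0 at y ∈ {3}; g ≡ 0 at y ∈ {8, 9}; common: ∅.
  x = 4: f ≡ 0 at y ∈ {5}; g ≡ 0 at y ∈ ∅; common: ∅.
  x = 5: f ≡ 0 at y ∈ {7}; g ≡ 0 at y ∈ ∅; common: ∅.
  x = 6: f ≡ 0 at y ∈ {9}; g ≡ 0 at y ∈ ∅; common: ∅.
  x = 7: f ≡ 0 at y ∈ {0}; g ≡ 0 at y ∈ {8, 9}; common: ∅.
  x = 8: f ≡ 0 at y ∈ {2}; g ≡ 0 at y ∈ {0, 6}; common: ∅.
  x = 9: f ≡ 0 at y ∈ {4}; g ≡ 0 at y ∈ ∅; common: ∅.
  x = 10: f ≡ 0 at y ∈ {6}; g ≡ 0 at y ∈ {1, 5}; common: ∅.
Collecting: common zeros = ∅, so the count is 0.
Comparison with the Bézout bound: 0 ≤ 2 = deg(f)·deg(g), as expected for curves with no common component (the affine F_11-count falls short of the bound because intersections may lie at infinity, over extension fields, or carry multiplicity).


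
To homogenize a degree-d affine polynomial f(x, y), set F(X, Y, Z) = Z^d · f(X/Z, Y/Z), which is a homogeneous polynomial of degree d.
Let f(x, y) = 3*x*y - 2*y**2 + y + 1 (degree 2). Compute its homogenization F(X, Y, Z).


F(X, Y, Z) = 3*X*Y - 2*Y**2 + Y*Z + Z**2

deg(f) = 2.
Substitute x = X/Z, y = Y/Z into f, then multiply by Z^2.
  monomial 3·x^1·y^1 ↦ 3·X^1·Y^1·Z^0.
  monomial -2·x^0·y^2 ↦ -2·X^0·Y^2·Z^0.
  monomial 1·x^0·y^1 ↦ 1·X^0·Y^1·Z^1.
  monomial 1·x^0·y^0 ↦ 1·X^0·Y^0·Z^2.
Collecting: F(X, Y, Z) = 3*X*Y - 2*Y**2 + Y*Z + Z**2.


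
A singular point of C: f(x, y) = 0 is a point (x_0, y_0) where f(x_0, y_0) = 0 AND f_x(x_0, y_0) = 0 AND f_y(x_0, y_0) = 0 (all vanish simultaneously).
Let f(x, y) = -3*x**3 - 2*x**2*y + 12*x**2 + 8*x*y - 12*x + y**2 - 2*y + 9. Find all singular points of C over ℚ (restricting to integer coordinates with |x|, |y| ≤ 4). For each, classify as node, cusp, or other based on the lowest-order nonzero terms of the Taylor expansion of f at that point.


Singular points: {(2, -3)}; classification: cusp.

Compute partial derivatives:
  f_x = -9*x**2 - 4*x*y + 24*x + 8*y - 12.
  f_y = -2*x**2 + 8*x + 2*y - 2.
Scan x_0 ∈ {−4, ..., 4}. For each x_0, f_y(x_0, y) is a polynomial in y; find its integer roots y ∈ {−4, ..., 4}, then test f_x and f at those candidates.
  x = -4: f_y(-4, y) = 2*y - 66; no integer root y with |y| ≤ 4.
  x = -3: f_y(-3, y) = 2*y - 44; no integer root y with |y| ≤ 4.
  x = -2: f_y(-2, y) = 2*y - 26; no integer root y with |y| ≤ 4.
  x = -1: f_y(-1, y) = 2*y - 12; no integer root y with |y| ≤ 4.
  x = 0: f_y(0, y) = 2*y - 2; vanishes at y ∈ {1}. (0, 1): f_x = -4 ≠ 0.
  x = 1: f_y(1, y) = 2*y + 4; vanishes at y ∈ {-2}. (1, -2): f_x = -5 ≠ 0.
  x = 2: f_y(2, y) = 2*y + 6; vanishes at y ∈ {-3}. (2, -3): f_x = 0, f = 0 — SINGULAR.
  x = 3: f_y(3, y) = 2*y + 4; vanishes at y ∈ {-2}. (3, -2): f_x = -13 ≠ 0.
  x = 4: f_y(4, y) = 2*y - 2; vanishes at y ∈ {1}. (4, 1): f_x = -68 ≠ 0.
Only singular point on the grid: (2, -3).
Classify: substitute x = 2 + u, y = -3 + v and expand: f = -3*u**3 - 2*u**2*v + v**2.
No constant or linear terms (consistent with a singular point). Quadratic part: v**2. Cubic part: -3*u**3 - 2*u**2*v.
The quadratic part v**2 is a perfect square, so there is a single (double) tangent line v = 0, i.e. y = -3. Restricting the cubic part to that line (v = 0) leaves -3*u**3 ≠ 0, so f is not divisible by v and the branch is v² ≈ 3*u**3 to lowest order — this is a cusp.
Classification: cusp.
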